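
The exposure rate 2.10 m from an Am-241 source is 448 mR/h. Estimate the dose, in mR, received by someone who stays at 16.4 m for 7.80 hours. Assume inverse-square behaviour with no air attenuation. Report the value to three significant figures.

57.3 mR

Using I₁d₁² = I₂d₂², rate at 16.4 m:
(2.10/16.4)² = 0.01640, so 448 × 0.01640 = 7.347 mR/h.
Dose = rate × time = 7.347 mR/h × 7.800 h = 57.31 mR.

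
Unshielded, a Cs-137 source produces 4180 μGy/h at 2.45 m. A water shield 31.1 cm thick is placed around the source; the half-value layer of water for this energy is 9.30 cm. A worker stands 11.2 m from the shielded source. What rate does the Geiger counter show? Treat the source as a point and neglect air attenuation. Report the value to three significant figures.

19.7 μGy/h

Distance alone: (2.45/11.2)² = 0.04785, so 4180 × 0.04785 = 200.0 μGy/h.
Shield: 31.1/9.30 = 3.344 half-value layers → attenuation 2^(−3.344) = 0.09848.
Combined: 200.0 × 0.09848 = 19.70 μGy/h.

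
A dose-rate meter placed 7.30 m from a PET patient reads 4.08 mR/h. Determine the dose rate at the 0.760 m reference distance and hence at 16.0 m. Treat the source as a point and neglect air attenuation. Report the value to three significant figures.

376 mR/h; 0.849 mR/h

Since intensity falls as 1/r²,
At 0.760 m: (7.30/0.760)² = 92.26, so 4.08 × 92.26 = 376.4 mR/h
At 16.0 m: 376.4 × (0.760/16.0)² = 376.4 × 0.002256 = 0.8492 mR/h.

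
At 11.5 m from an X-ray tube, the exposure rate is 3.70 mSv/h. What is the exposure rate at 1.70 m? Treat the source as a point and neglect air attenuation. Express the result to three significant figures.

Since intensity falls as 1/r², the rate at 1.70 m is
3.70 × (11.5/1.70)² = 3.70 × 45.76 = 169.3 mSv/h.

169 mSv/h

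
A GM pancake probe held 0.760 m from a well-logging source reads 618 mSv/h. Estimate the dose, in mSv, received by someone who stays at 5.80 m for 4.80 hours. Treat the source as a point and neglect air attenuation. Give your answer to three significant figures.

Since intensity falls as 1/r², rate at 5.80 m:
618 × (0.760/5.80)² = 618 × 0.01717 = 10.61 mSv/h.
Dose = rate × time = 10.61 mSv/h × 4.800 h = 50.93 mSv.

50.9 mSv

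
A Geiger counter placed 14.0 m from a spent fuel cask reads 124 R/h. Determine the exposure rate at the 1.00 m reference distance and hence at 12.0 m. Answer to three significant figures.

Using I₁d₁² = I₂d₂²,
At 1.00 m: (14.0/1.00)² = 196.0, so 124 × 196.0 = 24300 R/h
At 12.0 m: (1.00/12.0)² = 0.006944, so 24300 × 0.006944 = 168.7 R/h.

24300 R/h; 169 R/h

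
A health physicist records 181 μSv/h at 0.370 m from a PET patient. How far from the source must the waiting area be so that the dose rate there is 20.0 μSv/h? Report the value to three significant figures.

1.11 m

Using I₁d₁² = I₂d₂², d₂ = d₁·√(I₁/I₂).
I₁/I₂ = 181/20.0 = 9.050, so d₂ = 0.370 × √9.050 = 1.113 m.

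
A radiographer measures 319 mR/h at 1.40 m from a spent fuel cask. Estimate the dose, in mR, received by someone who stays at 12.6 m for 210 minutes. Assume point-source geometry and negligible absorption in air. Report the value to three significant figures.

13.8 mR

Intensity scales as (d₁/d₂)², so rate at 12.6 m:
(1.40/12.6)² = 0.01235, so 319 × 0.01235 = 3.940 mR/h.
Dose = rate × time = 3.940 mR/h × 3.500 h = 13.79 mR.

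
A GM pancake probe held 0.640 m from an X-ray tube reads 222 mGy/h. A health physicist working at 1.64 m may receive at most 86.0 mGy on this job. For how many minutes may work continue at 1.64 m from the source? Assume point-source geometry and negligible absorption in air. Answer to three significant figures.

153 min

Using I₁d₁² = I₂d₂², rate at 1.64 m:
222 × (0.640/1.64)² = 222 × 0.1523 = 33.81 mGy/h.
Stay time = 86.0 mGy ÷ 33.81 mGy/h = 2.544 h = 152.6 min.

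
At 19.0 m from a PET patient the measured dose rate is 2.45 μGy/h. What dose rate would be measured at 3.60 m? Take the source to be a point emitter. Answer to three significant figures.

68.2 μGy/h

Since intensity falls as 1/r², scaling from 19.0 m to 3.60 m:
2.45 × (19.0/3.60)² = 2.45 × 27.85 = 68.23 μGy/h.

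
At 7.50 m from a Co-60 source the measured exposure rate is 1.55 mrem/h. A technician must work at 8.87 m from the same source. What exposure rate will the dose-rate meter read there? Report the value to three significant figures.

Intensity scales as (d₁/d₂)², so scaling from 7.50 m to 8.87 m:
(7.50/8.87)² = 0.7149, so 1.55 × 0.7149 = 1.108 mrem/h.

1.11 mrem/h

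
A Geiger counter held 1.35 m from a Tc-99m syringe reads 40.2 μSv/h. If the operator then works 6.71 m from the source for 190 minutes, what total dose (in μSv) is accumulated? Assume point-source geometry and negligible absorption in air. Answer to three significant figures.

5.15 μSv

Intensity scales as (d₁/d₂)², so rate at 6.71 m:
40.2 × (1.35/6.71)² = 40.2 × 0.04048 = 1.627 μSv/h.
Dose = rate × time = 1.627 μSv/h × 3.167 h = 5.153 μSv.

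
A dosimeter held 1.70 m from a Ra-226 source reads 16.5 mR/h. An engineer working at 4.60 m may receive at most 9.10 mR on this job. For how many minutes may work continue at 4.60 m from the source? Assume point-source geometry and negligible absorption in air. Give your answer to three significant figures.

242 min

By the inverse-square law, rate at 4.60 m:
16.5 × (1.70/4.60)² = 16.5 × 0.1366 = 2.254 mR/h.
Stay time = 9.10 mR ÷ 2.254 mR/h = 4.037 h = 242.2 min.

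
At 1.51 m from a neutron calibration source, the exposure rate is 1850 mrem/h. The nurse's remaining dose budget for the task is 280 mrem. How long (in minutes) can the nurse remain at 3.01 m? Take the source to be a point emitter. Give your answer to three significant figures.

36.1 min

Applying the 1/r² law, rate at 3.01 m:
(1.51/3.01)² = 0.2517, so 1850 × 0.2517 = 465.6 mrem/h.
Stay time = 280 mrem ÷ 465.6 mrem/h = 0.6014 h = 36.08 min.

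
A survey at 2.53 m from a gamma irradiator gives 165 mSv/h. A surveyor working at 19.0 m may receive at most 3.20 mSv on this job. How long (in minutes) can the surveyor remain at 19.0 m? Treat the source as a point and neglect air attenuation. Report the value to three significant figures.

65.6 min

Using I₁d₁² = I₂d₂², rate at 19.0 m:
(2.53/19.0)² = 0.01773, so 165 × 0.01773 = 2.925 mSv/h.
Stay time = 3.20 mSv ÷ 2.925 mSv/h = 1.094 h = 65.64 min.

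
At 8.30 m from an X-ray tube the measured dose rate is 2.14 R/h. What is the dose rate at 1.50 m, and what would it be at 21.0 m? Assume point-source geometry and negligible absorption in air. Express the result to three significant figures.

Since intensity falls as 1/r²,
At 1.50 m: (8.30/1.50)² = 30.62, so 2.14 × 30.62 = 65.53 R/h
At 21.0 m: (1.50/21.0)² = 0.005102, so 65.53 × 0.005102 = 0.3343 R/h.

65.5 R/h; 0.334 R/h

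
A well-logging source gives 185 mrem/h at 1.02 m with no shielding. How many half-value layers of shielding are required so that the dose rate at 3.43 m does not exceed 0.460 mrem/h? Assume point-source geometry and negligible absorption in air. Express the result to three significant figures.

5.15 half-value layers

At 3.43 m, distance alone gives 185 × (1.02/3.43)² = 185 × 0.08843 = 16.36 mrem/h.
Further attenuation needed: 16.36/0.460 = 35.57.
n = log₂(35.57) = 5.153 half-value layers.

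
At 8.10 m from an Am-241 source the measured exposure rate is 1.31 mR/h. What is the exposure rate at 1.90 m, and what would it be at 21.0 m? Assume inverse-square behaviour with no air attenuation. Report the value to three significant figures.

Intensity scales as (d₁/d₂)², so
At 1.90 m: (8.10/1.90)² = 18.17, so 1.31 × 18.17 = 23.80 mR/h
At 21.0 m: 23.80 × (1.90/21.0)² = 23.80 × 0.008186 = 0.1948 mR/h.

23.8 mR/h; 0.195 mR/h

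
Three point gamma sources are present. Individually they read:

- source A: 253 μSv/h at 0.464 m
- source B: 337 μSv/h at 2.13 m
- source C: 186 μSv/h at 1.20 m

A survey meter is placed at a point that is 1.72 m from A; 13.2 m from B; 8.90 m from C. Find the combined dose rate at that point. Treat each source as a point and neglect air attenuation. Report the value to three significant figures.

30.6 μSv/h

By superposition, sum each source's inverse-square contribution:
A: 253 × (0.464/1.72)² = 18.41 μSv/h
B: 337 × (2.13/13.2)² = 8.775 μSv/h
C: 186 × (1.20/8.90)² = 3.381 μSv/h
Total = 18.41 + 8.775 + 3.381 = 30.57 μSv/h.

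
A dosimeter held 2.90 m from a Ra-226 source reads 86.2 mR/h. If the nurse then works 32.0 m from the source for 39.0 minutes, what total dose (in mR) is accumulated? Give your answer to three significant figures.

Using I₁d₁² = I₂d₂², rate at 32.0 m:
86.2 × (2.90/32.0)² = 86.2 × 0.008213 = 0.7080 mR/h.
Dose = rate × time = 0.7080 mR/h × 0.6500 h = 0.4602 mR.

0.460 mR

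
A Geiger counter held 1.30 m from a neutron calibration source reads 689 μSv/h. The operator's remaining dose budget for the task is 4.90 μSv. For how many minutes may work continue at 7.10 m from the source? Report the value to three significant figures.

12.7 min

Intensity scales as (d₁/d₂)², so rate at 7.10 m:
689 × (1.30/7.10)² = 689 × 0.03353 = 23.10 μSv/h.
Stay time = 4.90 μSv ÷ 23.10 μSv/h = 0.2121 h = 12.73 min.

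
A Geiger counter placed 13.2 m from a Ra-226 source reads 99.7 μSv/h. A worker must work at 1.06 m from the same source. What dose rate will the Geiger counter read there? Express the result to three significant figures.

15500 μSv/h

Applying the 1/r² law, scaling from 13.2 m to 1.06 m:
99.7 × (13.2/1.06)² = 99.7 × 155.1 = 15460 μSv/h.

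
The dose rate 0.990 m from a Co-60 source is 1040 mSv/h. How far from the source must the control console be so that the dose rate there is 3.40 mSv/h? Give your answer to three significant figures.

Applying the 1/r² law, d₂ = d₁·√(I₁/I₂).
I₁/I₂ = 1040/3.40 = 305.9, so d₂ = 0.990 × √305.9 = 17.32 m.

17.3 m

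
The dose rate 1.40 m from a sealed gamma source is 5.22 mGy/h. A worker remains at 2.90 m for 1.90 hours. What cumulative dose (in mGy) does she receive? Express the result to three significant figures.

2.31 mGy

Intensity scales as (d₁/d₂)², so rate at 2.90 m:
5.22 × (1.40/2.90)² = 5.22 × 0.2331 = 1.217 mGy/h.
Dose = rate × time = 1.217 mGy/h × 1.900 h = 2.312 mGy.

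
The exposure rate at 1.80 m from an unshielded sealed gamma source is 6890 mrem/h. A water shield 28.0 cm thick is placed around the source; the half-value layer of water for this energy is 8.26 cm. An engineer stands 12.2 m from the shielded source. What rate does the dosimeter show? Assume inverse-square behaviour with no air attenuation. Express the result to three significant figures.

14.3 mrem/h

Distance alone: 6890 × (1.80/12.2)² = 6890 × 0.02177 = 150.0 mrem/h.
Shield: 28.0/8.26 = 3.390 half-value layers → attenuation 2^(−3.390) = 0.09539.
Combined: 150.0 × 0.09539 = 14.31 mrem/h.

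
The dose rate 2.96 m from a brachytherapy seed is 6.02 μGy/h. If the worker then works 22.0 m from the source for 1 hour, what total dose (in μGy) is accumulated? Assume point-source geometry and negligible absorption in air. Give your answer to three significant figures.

Intensity scales as (d₁/d₂)², so rate at 22.0 m:
(2.96/22.0)² = 0.01810, so 6.02 × 0.01810 = 0.1090 μGy/h.
Dose = rate × time = 0.1090 μGy/h × 1.000 h = 0.1090 μGy.

0.109 μGy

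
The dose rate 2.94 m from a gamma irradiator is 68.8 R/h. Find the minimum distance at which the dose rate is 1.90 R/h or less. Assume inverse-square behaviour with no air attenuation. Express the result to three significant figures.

17.7 m

Intensity scales as (d₁/d₂)², so d₂ = d₁·√(I₁/I₂).
I₁/I₂ = 68.8/1.90 = 36.21, so d₂ = 2.94 × √36.21 = 17.69 m.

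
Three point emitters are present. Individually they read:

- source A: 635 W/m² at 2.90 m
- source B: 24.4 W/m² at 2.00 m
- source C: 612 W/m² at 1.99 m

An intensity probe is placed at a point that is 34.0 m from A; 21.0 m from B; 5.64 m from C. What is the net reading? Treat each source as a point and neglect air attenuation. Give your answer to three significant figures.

81.0 W/m²

By superposition, sum each source's inverse-square contribution:
A: 635 × (2.90/34.0)² = 4.620 W/m²
B: 24.4 × (2.00/21.0)² = 0.2213 W/m²
C: 612 × (1.99/5.64)² = 76.19 W/m²
Total = 4.620 + 0.2213 + 76.19 = 81.03 W/m².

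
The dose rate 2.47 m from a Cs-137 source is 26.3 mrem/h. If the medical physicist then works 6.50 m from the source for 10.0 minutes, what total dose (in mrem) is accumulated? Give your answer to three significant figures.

0.633 mrem

By the inverse-square law, rate at 6.50 m:
(2.47/6.50)² = 0.1444, so 26.3 × 0.1444 = 3.798 mrem/h.
Dose = rate × time = 3.798 mrem/h × 0.1667 h = 0.6331 mrem.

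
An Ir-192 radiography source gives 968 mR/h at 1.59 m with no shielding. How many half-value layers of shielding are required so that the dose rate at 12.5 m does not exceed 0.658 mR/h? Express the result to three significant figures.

4.57 half-value layers

At 12.5 m, distance alone gives (1.59/12.5)² = 0.01618, so 968 × 0.01618 = 15.66 mR/h.
Further attenuation needed: 15.66/0.658 = 23.80.
n = log₂(23.80) = 4.573 half-value layers.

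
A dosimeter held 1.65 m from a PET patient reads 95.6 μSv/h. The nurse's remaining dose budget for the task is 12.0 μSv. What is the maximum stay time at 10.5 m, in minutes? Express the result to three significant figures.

Since intensity falls as 1/r², rate at 10.5 m:
95.6 × (1.65/10.5)² = 95.6 × 0.02469 = 2.360 μSv/h.
Stay time = 12.0 μSv ÷ 2.360 μSv/h = 5.085 h = 305.1 min.

305 min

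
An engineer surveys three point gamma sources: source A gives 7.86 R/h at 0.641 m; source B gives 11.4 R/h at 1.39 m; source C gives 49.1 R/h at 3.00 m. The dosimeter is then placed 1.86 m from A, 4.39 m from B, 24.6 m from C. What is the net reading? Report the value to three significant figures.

2.81 R/h

By superposition, sum each source's inverse-square contribution:
A: 7.86 × (0.641/1.86)² = 0.9335 R/h
B: 11.4 × (1.39/4.39)² = 1.143 R/h
C: 49.1 × (3.00/24.6)² = 0.7302 R/h
Total = 0.9335 + 1.143 + 0.7302 = 2.807 R/h.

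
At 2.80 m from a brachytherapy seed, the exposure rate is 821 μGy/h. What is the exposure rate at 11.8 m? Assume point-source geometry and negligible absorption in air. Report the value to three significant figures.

Since intensity falls as 1/r², the rate at 11.8 m is
(2.80/11.8)² = 0.05631, so 821 × 0.05631 = 46.23 μGy/h.

46.2 μGy/h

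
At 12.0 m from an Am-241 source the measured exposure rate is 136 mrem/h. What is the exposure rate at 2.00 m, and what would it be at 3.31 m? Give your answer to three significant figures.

4900 mrem/h; 1790 mrem/h

Since intensity falls as 1/r²,
At 2.00 m: (12.0/2.00)² = 36.00, so 136 × 36.00 = 4896 mrem/h
At 3.31 m: 4896 × (2.00/3.31)² = 4896 × 0.3651 = 1788 mrem/h.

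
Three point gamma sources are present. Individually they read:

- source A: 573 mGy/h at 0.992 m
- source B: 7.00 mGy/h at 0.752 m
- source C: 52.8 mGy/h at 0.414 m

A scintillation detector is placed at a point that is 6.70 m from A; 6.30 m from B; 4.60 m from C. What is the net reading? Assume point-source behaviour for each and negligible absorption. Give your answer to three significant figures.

13.1 mGy/h

Each source contributes Iᵢ·(dᵢ/rᵢ)²; contributions add.
A: 573 × (0.992/6.70)² = 12.56 mGy/h
B: 7.00 × (0.752/6.30)² = 0.09974 mGy/h
C: 52.8 × (0.414/4.60)² = 0.4277 mGy/h
Total = 12.56 + 0.09974 + 0.4277 = 13.09 mGy/h.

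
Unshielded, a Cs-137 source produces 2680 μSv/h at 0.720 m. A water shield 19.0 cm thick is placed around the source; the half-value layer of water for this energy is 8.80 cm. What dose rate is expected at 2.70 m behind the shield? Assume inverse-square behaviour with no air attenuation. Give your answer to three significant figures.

42.7 μSv/h

Distance alone: 2680 × (0.720/2.70)² = 2680 × 0.07111 = 190.6 μSv/h.
Shield: 19.0/8.80 = 2.159 half-value layers → attenuation 2^(−2.159) = 0.2239.
Combined: 190.6 × 0.2239 = 42.68 μSv/h.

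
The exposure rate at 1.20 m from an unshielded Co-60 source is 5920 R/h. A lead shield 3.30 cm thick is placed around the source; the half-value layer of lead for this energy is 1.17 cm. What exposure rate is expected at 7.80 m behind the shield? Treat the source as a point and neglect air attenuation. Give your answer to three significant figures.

19.8 R/h

Distance alone: 5920 × (1.20/7.80)² = 5920 × 0.02367 = 140.1 R/h.
Shield: 3.30/1.17 = 2.821 half-value layers → attenuation 2^(−2.821) = 0.1415.
Combined: 140.1 × 0.1415 = 19.82 R/h.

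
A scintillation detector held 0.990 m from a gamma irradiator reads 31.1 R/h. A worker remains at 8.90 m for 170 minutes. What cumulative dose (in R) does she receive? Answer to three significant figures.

Since intensity falls as 1/r², rate at 8.90 m:
31.1 × (0.990/8.90)² = 31.1 × 0.01237 = 0.3847 R/h.
Dose = rate × time = 0.3847 R/h × 2.833 h = 1.090 R.

1.09 R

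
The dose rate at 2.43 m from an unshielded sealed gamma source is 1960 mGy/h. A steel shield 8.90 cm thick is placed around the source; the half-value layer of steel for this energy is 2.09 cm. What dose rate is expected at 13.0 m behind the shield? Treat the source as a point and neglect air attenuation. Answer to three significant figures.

Distance alone: (2.43/13.0)² = 0.03494, so 1960 × 0.03494 = 68.48 mGy/h.
Shield: 8.90/2.09 = 4.258 half-value layers → attenuation 2^(−4.258) = 0.05227.
Combined: 68.48 × 0.05227 = 3.579 mGy/h.

3.58 mGy/h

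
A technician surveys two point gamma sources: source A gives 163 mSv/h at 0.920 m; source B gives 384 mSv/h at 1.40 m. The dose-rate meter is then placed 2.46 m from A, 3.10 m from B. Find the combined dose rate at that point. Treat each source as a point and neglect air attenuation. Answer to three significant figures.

101 mSv/h

Each source contributes Iᵢ·(dᵢ/rᵢ)²; contributions add.
A: 163 × (0.920/2.46)² = 22.80 mSv/h
B: 384 × (1.40/3.10)² = 78.32 mSv/h
Total = 22.80 + 78.32 = 101.1 mSv/h.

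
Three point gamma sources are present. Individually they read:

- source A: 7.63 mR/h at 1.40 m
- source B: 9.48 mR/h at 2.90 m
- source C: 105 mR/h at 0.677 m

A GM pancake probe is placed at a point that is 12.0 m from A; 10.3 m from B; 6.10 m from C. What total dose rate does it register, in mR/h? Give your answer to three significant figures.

By superposition, sum each source's inverse-square contribution:
A: 7.63 × (1.40/12.0)² = 0.1039 mR/h
B: 9.48 × (2.90/10.3)² = 0.7515 mR/h
C: 105 × (0.677/6.10)² = 1.293 mR/h
Total = 0.1039 + 0.7515 + 1.293 = 2.148 mR/h.

2.15 mR/h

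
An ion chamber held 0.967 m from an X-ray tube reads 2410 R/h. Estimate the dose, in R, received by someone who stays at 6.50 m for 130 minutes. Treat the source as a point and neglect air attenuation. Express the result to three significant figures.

116 R

Applying the 1/r² law, rate at 6.50 m:
2410 × (0.967/6.50)² = 2410 × 0.02213 = 53.33 R/h.
Dose = rate × time = 53.33 R/h × 2.167 h = 115.6 R.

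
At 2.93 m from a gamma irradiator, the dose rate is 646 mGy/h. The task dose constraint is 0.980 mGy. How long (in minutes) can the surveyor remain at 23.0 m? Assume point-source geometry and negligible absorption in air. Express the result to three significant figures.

5.61 min

Since intensity falls as 1/r², rate at 23.0 m:
646 × (2.93/23.0)² = 646 × 0.01623 = 10.48 mGy/h.
Stay time = 0.980 mGy ÷ 10.48 mGy/h = 0.09351 h = 5.611 min.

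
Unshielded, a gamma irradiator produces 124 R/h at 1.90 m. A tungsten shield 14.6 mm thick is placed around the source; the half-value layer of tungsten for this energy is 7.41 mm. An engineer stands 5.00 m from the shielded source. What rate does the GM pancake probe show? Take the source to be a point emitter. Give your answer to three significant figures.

4.57 R/h

Distance alone: (1.90/5.00)² = 0.1444, so 124 × 0.1444 = 17.91 R/h.
Shield: 14.6/7.41 = 1.970 half-value layers → attenuation 2^(−1.970) = 0.2553.
Combined: 17.91 × 0.2553 = 4.572 R/h.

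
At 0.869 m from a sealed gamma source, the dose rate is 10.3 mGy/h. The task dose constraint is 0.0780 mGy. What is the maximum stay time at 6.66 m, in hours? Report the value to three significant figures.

0.445 h

Intensity scales as (d₁/d₂)², so rate at 6.66 m:
(0.869/6.66)² = 0.01703, so 10.3 × 0.01703 = 0.1754 mGy/h.
Stay time = 0.0780 mGy ÷ 0.1754 mGy/h = 0.4447 h.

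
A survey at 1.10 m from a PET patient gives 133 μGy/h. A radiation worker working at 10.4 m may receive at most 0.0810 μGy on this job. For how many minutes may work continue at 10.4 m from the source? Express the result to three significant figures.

3.27 min

Since intensity falls as 1/r², rate at 10.4 m:
133 × (1.10/10.4)² = 133 × 0.01119 = 1.488 μGy/h.
Stay time = 0.0810 μGy ÷ 1.488 μGy/h = 0.05444 h = 3.266 min.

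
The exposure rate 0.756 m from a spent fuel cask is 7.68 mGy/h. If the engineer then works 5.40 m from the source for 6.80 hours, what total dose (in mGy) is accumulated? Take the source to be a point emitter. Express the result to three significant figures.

1.02 mGy

Applying the 1/r² law, rate at 5.40 m:
7.68 × (0.756/5.40)² = 7.68 × 0.01960 = 0.1505 mGy/h.
Dose = rate × time = 0.1505 mGy/h × 6.800 h = 1.023 mGy.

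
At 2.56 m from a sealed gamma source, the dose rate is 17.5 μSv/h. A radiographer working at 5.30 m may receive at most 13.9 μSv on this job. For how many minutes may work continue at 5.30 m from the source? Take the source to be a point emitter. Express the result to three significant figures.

Using I₁d₁² = I₂d₂², rate at 5.30 m:
(2.56/5.30)² = 0.2333, so 17.5 × 0.2333 = 4.083 μSv/h.
Stay time = 13.9 μSv ÷ 4.083 μSv/h = 3.404 h = 204.2 min.

204 min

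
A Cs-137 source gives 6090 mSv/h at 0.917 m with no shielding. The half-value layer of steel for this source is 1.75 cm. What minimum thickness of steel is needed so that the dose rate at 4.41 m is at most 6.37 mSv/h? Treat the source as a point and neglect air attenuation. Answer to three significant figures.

9.40 cm

At 4.41 m, distance alone gives 6090 × (0.917/4.41)² = 6090 × 0.04324 = 263.3 mSv/h.
Further attenuation needed: 263.3/6.37 = 41.33.
n = log₂(41.33) = 5.369 half-value layers.
Thickness = 5.369 × 1.75 cm = 9.396 cm.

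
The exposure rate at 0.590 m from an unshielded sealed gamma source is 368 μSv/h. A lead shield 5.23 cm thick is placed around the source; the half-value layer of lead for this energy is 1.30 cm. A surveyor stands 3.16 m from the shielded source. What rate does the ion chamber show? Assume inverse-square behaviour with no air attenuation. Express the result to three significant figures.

0.789 μSv/h

Distance alone: (0.590/3.16)² = 0.03486, so 368 × 0.03486 = 12.83 μSv/h.
Shield: 5.23/1.30 = 4.023 half-value layers → attenuation 2^(−4.023) = 0.06151.
Combined: 12.83 × 0.06151 = 0.7892 μSv/h.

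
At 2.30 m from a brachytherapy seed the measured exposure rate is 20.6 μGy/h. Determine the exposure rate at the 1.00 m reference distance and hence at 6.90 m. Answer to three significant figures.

109 μGy/h; 2.29 μGy/h

Intensity scales as (d₁/d₂)², so
At 1.00 m: 20.6 × (2.30/1.00)² = 20.6 × 5.290 = 109.0 μGy/h
At 6.90 m: 109.0 × (1.00/6.90)² = 109.0 × 0.02100 = 2.289 μGy/h.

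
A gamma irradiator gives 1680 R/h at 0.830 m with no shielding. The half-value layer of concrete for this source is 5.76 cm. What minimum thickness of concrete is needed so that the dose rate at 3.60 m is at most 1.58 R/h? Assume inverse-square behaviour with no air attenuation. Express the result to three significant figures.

33.5 cm

At 3.60 m, distance alone gives (0.830/3.60)² = 0.05316, so 1680 × 0.05316 = 89.31 R/h.
Further attenuation needed: 89.31/1.58 = 56.53.
n = log₂(56.53) = 5.821 half-value layers.
Thickness = 5.821 × 5.76 cm = 33.53 cm.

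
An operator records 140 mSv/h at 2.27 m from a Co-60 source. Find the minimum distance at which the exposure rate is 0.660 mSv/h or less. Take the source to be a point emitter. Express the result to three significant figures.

Intensity scales as (d₁/d₂)², so d₂ = d₁·√(I₁/I₂).
I₁/I₂ = 140/0.660 = 212.1, so d₂ = 2.27 × √212.1 = 33.06 m.

33.1 m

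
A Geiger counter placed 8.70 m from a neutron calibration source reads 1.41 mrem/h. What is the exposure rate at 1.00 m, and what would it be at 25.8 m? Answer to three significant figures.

107 mrem/h; 0.160 mrem/h

Using I₁d₁² = I₂d₂²,
At 1.00 m: 1.41 × (8.70/1.00)² = 1.41 × 75.69 = 106.7 mrem/h
At 25.8 m: 106.7 × (1.00/25.8)² = 106.7 × 0.001502 = 0.1603 mrem/h.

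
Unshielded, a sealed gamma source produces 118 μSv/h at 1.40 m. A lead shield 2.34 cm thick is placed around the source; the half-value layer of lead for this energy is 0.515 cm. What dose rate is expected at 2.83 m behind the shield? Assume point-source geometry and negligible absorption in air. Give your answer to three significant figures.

1.24 μSv/h

Distance alone: 118 × (1.40/2.83)² = 118 × 0.2447 = 28.87 μSv/h.
Shield: 2.34/0.515 = 4.544 half-value layers → attenuation 2^(−4.544) = 0.04287.
Combined: 28.87 × 0.04287 = 1.238 μSv/h.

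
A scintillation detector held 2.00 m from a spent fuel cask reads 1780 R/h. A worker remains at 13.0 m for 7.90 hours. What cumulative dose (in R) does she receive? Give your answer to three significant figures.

333 R

Applying the 1/r² law, rate at 13.0 m:
(2.00/13.0)² = 0.02367, so 1780 × 0.02367 = 42.13 R/h.
Dose = rate × time = 42.13 R/h × 7.900 h = 332.8 R.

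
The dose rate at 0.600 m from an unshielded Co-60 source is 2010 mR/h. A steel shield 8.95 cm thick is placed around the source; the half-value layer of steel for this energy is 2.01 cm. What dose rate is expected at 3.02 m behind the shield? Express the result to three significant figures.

Distance alone: 2010 × (0.600/3.02)² = 2010 × 0.03947 = 79.33 mR/h.
Shield: 8.95/2.01 = 4.453 half-value layers → attenuation 2^(−4.453) = 0.04566.
Combined: 79.33 × 0.04566 = 3.622 mR/h.

3.62 mR/h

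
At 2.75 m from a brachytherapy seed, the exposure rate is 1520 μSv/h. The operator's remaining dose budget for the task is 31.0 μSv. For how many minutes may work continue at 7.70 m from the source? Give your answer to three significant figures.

9.59 min

Applying the 1/r² law, rate at 7.70 m:
1520 × (2.75/7.70)² = 1520 × 0.1276 = 194.0 μSv/h.
Stay time = 31.0 μSv ÷ 194.0 μSv/h = 0.1598 h = 9.588 min.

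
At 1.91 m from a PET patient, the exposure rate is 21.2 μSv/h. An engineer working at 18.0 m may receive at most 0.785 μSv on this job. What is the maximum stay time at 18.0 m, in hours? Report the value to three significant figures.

3.29 h

Using I₁d₁² = I₂d₂², rate at 18.0 m:
(1.91/18.0)² = 0.01126, so 21.2 × 0.01126 = 0.2387 μSv/h.
Stay time = 0.785 μSv ÷ 0.2387 μSv/h = 3.289 h.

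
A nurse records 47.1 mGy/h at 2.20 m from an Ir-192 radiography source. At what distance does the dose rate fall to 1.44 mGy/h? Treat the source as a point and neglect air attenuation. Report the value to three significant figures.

Intensity scales as (d₁/d₂)², so d₂ = d₁·√(I₁/I₂).
I₁/I₂ = 47.1/1.44 = 32.71, so d₂ = 2.20 × √32.71 = 12.58 m.

12.6 m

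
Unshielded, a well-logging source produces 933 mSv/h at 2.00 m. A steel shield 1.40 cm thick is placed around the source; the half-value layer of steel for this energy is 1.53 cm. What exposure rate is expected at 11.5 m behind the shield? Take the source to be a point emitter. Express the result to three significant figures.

Distance alone: (2.00/11.5)² = 0.03025, so 933 × 0.03025 = 28.22 mSv/h.
Shield: 1.40/1.53 = 0.9150 half-value layers → attenuation 2^(−0.9150) = 0.5303.
Combined: 28.22 × 0.5303 = 14.97 mSv/h.

15.0 mSv/h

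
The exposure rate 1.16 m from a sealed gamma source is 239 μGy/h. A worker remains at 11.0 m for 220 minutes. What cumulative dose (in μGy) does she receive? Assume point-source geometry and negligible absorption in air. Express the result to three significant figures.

Since intensity falls as 1/r², rate at 11.0 m:
239 × (1.16/11.0)² = 239 × 0.01112 = 2.658 μGy/h.
Dose = rate × time = 2.658 μGy/h × 3.667 h = 9.747 μGy.

9.75 μGy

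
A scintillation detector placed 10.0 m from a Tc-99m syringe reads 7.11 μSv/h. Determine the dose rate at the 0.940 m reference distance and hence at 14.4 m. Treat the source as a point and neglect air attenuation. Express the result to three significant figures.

805 μSv/h; 3.43 μSv/h

Intensity scales as (d₁/d₂)², so
At 0.940 m: (10.0/0.940)² = 113.2, so 7.11 × 113.2 = 804.9 μSv/h
At 14.4 m: (0.940/14.4)² = 0.004261, so 804.9 × 0.004261 = 3.430 μSv/h.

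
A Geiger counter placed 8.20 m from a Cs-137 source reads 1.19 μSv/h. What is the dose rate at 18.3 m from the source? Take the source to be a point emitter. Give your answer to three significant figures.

Using I₁d₁² = I₂d₂², scaling from 8.20 m to 18.3 m:
(8.20/18.3)² = 0.2008, so 1.19 × 0.2008 = 0.2390 μSv/h.

0.239 μSv/h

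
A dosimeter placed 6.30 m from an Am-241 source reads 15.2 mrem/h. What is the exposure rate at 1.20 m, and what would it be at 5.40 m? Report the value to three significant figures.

419 mrem/h; 20.7 mrem/h

Using I₁d₁² = I₂d₂²,
At 1.20 m: (6.30/1.20)² = 27.56, so 15.2 × 27.56 = 418.9 mrem/h
At 5.40 m: (1.20/5.40)² = 0.04938, so 418.9 × 0.04938 = 20.69 mrem/h.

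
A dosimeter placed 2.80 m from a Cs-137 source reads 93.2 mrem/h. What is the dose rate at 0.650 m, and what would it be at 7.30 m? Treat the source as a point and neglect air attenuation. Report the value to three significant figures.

Using I₁d₁² = I₂d₂²,
At 0.650 m: 93.2 × (2.80/0.650)² = 93.2 × 18.56 = 1730 mrem/h
At 7.30 m: (0.650/7.30)² = 0.007928, so 1730 × 0.007928 = 13.72 mrem/h.

1730 mrem/h; 13.7 mrem/h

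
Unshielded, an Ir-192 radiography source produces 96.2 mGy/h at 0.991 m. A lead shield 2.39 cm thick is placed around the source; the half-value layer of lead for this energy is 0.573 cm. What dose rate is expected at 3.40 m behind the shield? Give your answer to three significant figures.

0.454 mGy/h

Distance alone: (0.991/3.40)² = 0.08496, so 96.2 × 0.08496 = 8.173 mGy/h.
Shield: 2.39/0.573 = 4.171 half-value layers → attenuation 2^(−4.171) = 0.05551.
Combined: 8.173 × 0.05551 = 0.4537 mGy/h.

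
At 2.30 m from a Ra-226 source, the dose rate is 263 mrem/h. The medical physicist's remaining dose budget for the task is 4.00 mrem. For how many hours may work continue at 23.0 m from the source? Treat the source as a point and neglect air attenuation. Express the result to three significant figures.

1.52 h

Using I₁d₁² = I₂d₂², rate at 23.0 m:
263 × (2.30/23.0)² = 263 × 0.01000 = 2.630 mrem/h.
Stay time = 4.00 mrem ÷ 2.630 mrem/h = 1.521 h.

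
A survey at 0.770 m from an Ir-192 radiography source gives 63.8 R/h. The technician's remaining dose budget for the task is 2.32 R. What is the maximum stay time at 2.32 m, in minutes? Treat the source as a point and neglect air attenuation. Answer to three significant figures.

19.8 min

Using I₁d₁² = I₂d₂², rate at 2.32 m:
(0.770/2.32)² = 0.1102, so 63.8 × 0.1102 = 7.031 R/h.
Stay time = 2.32 R ÷ 7.031 R/h = 0.3300 h = 19.80 min.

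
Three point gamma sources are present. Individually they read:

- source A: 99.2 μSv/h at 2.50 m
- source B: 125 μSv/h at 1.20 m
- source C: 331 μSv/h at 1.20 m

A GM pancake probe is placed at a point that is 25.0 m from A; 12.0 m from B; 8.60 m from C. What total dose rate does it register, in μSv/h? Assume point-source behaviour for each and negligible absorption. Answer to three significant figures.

8.69 μSv/h

By superposition, sum each source's inverse-square contribution:
A: 99.2 × (2.50/25.0)² = 0.9920 μSv/h
B: 125 × (1.20/12.0)² = 1.250 μSv/h
C: 331 × (1.20/8.60)² = 6.445 μSv/h
Total = 0.9920 + 1.250 + 6.445 = 8.687 μSv/h.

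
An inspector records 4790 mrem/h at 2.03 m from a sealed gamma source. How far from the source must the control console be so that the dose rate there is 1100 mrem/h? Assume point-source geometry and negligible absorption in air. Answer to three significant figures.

Using I₁d₁² = I₂d₂², d₂ = d₁·√(I₁/I₂).
I₁/I₂ = 4790/1100 = 4.355, so d₂ = 2.03 × √4.355 = 4.236 m.

4.24 m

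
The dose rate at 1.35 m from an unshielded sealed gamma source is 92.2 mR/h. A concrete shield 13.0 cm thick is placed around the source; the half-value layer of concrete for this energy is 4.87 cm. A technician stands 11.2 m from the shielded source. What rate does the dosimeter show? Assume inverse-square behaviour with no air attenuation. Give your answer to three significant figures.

0.211 mR/h

Distance alone: (1.35/11.2)² = 0.01453, so 92.2 × 0.01453 = 1.340 mR/h.
Shield: 13.0/4.87 = 2.669 half-value layers → attenuation 2^(−2.669) = 0.1572.
Combined: 1.340 × 0.1572 = 0.2106 mR/h.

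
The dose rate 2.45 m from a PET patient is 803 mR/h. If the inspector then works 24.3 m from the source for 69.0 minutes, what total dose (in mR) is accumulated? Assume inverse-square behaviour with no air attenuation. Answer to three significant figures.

Applying the 1/r² law, rate at 24.3 m:
803 × (2.45/24.3)² = 803 × 0.01017 = 8.167 mR/h.
Dose = rate × time = 8.167 mR/h × 1.150 h = 9.392 mR.

9.39 mR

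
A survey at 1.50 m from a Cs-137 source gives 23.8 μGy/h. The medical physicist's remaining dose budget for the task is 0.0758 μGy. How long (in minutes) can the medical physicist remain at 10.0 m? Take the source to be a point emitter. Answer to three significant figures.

Applying the 1/r² law, rate at 10.0 m:
23.8 × (1.50/10.0)² = 23.8 × 0.02250 = 0.5355 μGy/h.
Stay time = 0.0758 μGy ÷ 0.5355 μGy/h = 0.1415 h = 8.490 min.

8.49 min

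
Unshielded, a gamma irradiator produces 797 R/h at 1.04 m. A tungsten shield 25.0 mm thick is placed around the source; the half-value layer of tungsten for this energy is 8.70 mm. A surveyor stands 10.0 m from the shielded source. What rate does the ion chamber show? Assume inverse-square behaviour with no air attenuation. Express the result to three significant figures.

1.18 R/h

Distance alone: 797 × (1.04/10.0)² = 797 × 0.01082 = 8.624 R/h.
Shield: 25.0/8.70 = 2.874 half-value layers → attenuation 2^(−2.874) = 0.1364.
Combined: 8.624 × 0.1364 = 1.176 R/h.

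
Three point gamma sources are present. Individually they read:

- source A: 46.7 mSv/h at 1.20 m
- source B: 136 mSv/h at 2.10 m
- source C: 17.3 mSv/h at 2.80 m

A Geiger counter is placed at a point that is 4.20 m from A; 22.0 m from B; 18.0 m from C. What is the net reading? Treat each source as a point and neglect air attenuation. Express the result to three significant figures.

5.47 mSv/h

Each source contributes Iᵢ·(dᵢ/rᵢ)²; contributions add.
A: 46.7 × (1.20/4.20)² = 3.812 mSv/h
B: 136 × (2.10/22.0)² = 1.239 mSv/h
C: 17.3 × (2.80/18.0)² = 0.4186 mSv/h
Total = 3.812 + 1.239 + 0.4186 = 5.470 mSv/h.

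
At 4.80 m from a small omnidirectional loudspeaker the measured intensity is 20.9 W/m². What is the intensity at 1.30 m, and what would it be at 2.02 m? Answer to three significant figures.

285 W/m²; 118 W/m²

Since intensity falls as 1/r²,
At 1.30 m: (4.80/1.30)² = 13.63, so 20.9 × 13.63 = 284.9 W/m²
At 2.02 m: (1.30/2.02)² = 0.4142, so 284.9 × 0.4142 = 118.0 W/m².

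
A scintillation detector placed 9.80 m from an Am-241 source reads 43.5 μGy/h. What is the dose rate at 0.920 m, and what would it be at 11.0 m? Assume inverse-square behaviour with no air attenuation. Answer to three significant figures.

4940 μGy/h; 34.5 μGy/h

Intensity scales as (d₁/d₂)², so
At 0.920 m: 43.5 × (9.80/0.920)² = 43.5 × 113.5 = 4937 μGy/h
At 11.0 m: 4937 × (0.920/11.0)² = 4937 × 0.006995 = 34.53 μGy/h.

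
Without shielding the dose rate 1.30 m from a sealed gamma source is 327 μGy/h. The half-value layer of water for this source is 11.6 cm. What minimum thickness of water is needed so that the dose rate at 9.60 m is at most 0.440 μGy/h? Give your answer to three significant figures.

At 9.60 m, distance alone gives 327 × (1.30/9.60)² = 327 × 0.01834 = 5.997 μGy/h.
Further attenuation needed: 5.997/0.440 = 13.63.
n = log₂(13.63) = 3.769 half-value layers.
Thickness = 3.769 × 11.6 cm = 43.72 cm.

43.7 cm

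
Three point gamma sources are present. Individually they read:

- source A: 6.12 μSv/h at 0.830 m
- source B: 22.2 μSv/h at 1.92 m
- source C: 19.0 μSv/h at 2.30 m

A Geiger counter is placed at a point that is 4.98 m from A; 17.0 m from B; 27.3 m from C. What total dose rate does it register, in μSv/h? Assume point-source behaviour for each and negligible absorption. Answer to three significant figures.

0.588 μSv/h

By superposition, sum each source's inverse-square contribution:
A: 6.12 × (0.830/4.98)² = 0.1700 μSv/h
B: 22.2 × (1.92/17.0)² = 0.2832 μSv/h
C: 19.0 × (2.30/27.3)² = 0.1349 μSv/h
Total = 0.1700 + 0.2832 + 0.1349 = 0.5881 μSv/h.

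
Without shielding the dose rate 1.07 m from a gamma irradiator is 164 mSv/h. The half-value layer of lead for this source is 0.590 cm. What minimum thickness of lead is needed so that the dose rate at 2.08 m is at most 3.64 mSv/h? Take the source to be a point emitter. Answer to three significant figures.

2.11 cm

At 2.08 m, distance alone gives 164 × (1.07/2.08)² = 164 × 0.2646 = 43.39 mSv/h.
Further attenuation needed: 43.39/3.64 = 11.92.
n = log₂(11.92) = 3.575 half-value layers.
Thickness = 3.575 × 0.590 cm = 2.109 cm.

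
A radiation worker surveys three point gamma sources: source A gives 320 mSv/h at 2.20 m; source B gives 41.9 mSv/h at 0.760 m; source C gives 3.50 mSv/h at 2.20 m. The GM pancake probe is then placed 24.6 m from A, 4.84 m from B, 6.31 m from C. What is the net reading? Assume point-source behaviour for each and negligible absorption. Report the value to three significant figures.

By superposition, sum each source's inverse-square contribution:
A: 320 × (2.20/24.6)² = 2.559 mSv/h
B: 41.9 × (0.760/4.84)² = 1.033 mSv/h
C: 3.50 × (2.20/6.31)² = 0.4255 mSv/h
Total = 2.559 + 1.033 + 0.4255 = 4.018 mSv/h.

4.02 mSv/h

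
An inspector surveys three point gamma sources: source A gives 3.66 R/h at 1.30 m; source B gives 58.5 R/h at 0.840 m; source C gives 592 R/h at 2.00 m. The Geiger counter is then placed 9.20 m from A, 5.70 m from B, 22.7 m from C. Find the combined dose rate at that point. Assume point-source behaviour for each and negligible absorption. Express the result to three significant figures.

Each source contributes Iᵢ·(dᵢ/rᵢ)²; contributions add.
A: 3.66 × (1.30/9.20)² = 0.07308 R/h
B: 58.5 × (0.840/5.70)² = 1.270 R/h
C: 592 × (2.00/22.7)² = 4.595 R/h
Total = 0.07308 + 1.270 + 4.595 = 5.938 R/h.

5.94 R/h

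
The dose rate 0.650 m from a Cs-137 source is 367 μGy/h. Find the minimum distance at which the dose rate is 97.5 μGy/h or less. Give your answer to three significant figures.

Applying the 1/r² law, d₂ = d₁·√(I₁/I₂).
I₁/I₂ = 367/97.5 = 3.764, so d₂ = 0.650 × √3.764 = 1.261 m.

1.26 m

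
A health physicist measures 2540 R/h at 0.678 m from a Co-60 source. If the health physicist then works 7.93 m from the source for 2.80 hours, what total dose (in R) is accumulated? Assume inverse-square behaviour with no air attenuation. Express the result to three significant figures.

52.0 R

Applying the 1/r² law, rate at 7.93 m:
(0.678/7.93)² = 0.007310, so 2540 × 0.007310 = 18.57 R/h.
Dose = rate × time = 18.57 R/h × 2.800 h = 52.00 R.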